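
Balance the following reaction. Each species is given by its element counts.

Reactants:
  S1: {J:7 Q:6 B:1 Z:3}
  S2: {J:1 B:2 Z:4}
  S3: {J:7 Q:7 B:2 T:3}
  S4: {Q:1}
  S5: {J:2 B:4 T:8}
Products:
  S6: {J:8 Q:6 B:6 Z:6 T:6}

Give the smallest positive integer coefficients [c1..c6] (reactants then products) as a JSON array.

Coefficients: [2, 6, 2, 4, 3, 5]

J: 2·7+6·1+2·7+4·0+3·2 = 40 | 5·8 = 40
Q: 2·6+6·0+2·7+4·1+3·0 = 30 | 5·6 = 30
B: 2·1+6·2+2·2+4·0+3·4 = 30 | 5·6 = 30
Z: 2·3+6·4+2·0+4·0+3·0 = 30 | 5·6 = 30
T: 2·0+6·0+2·3+4·0+3·8 = 30 | 5·6 = 30
gcd(2,6,2,4,3,5) = 1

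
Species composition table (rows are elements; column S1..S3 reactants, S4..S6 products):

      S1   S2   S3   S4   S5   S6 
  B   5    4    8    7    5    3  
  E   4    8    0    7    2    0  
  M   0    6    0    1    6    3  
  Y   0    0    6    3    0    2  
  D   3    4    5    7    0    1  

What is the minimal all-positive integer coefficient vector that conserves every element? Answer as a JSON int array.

B: 1·5+5·4+5·8 = 65 | 6·7+1·5+6·3 = 65
E: 1·4+5·8+5·0 = 44 | 6·7+1·2+6·0 = 44
M: 1·0+5·6+5·0 = 30 | 6·1+1·6+6·3 = 30
Y: 1·0+5·0+5·6 = 30 | 6·3+1·0+6·2 = 30
D: 1·3+5·4+5·5 = 48 | 6·7+1·0+6·1 = 48
gcd(1,5,5,6,1,6) = 1

Coefficients: [1, 5, 5, 6, 1, 6]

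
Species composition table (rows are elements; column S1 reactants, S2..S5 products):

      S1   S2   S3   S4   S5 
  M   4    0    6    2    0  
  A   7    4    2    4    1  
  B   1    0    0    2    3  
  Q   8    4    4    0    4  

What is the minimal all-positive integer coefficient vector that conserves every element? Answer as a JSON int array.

Coefficients: [5, 6, 3, 1, 1]

M: 5·4 = 20 | 6·0+3·6+1·2+1·0 = 20
A: 5·7 = 35 | 6·4+3·2+1·4+1·1 = 35
B: 5·1 = 5 | 6·0+3·0+1·2+1·3 = 5
Q: 5·8 = 40 | 6·4+3·4+1·0+1·4 = 40
gcd(5,6,3,1,1) = 1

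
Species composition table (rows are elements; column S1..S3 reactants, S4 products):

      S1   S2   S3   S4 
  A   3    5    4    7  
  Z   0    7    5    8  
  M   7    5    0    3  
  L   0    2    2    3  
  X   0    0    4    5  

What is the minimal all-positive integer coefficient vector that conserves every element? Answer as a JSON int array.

Coefficients: [1, 1, 5, 4]

A: 1·3+1·5+5·4 = 28 | 4·7 = 28
Z: 1·0+1·7+5·5 = 32 | 4·8 = 32
M: 1·7+1·5+5·0 = 12 | 4·3 = 12
L: 1·0+1·2+5·2 = 12 | 4·3 = 12
X: 1·0+1·0+5·4 = 20 | 4·5 = 20
gcd(1,1,5,4) = 1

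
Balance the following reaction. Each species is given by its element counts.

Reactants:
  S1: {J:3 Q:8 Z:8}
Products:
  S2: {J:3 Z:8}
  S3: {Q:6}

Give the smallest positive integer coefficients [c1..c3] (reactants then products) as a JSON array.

J: 3·3 = 9 | 3·3+4·0 = 9
Q: 3·8 = 24 | 3·0+4·6 = 24
Z: 3·8 = 24 | 3·8+4·0 = 24
gcd(3,3,4) = 1

Coefficients: [3, 3, 4]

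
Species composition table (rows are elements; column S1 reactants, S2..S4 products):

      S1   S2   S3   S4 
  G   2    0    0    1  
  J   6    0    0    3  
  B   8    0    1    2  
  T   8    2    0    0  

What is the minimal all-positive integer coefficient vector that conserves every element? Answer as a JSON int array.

Coefficients: [1, 4, 4, 2]

G: 1·2 = 2 | 4·0+4·0+2·1 = 2
J: 1·6 = 6 | 4·0+4·0+2·3 = 6
B: 1·8 = 8 | 4·0+4·1+2·2 = 8
T: 1·8 = 8 | 4·2+4·0+2·0 = 8
gcd(1,4,4,2) = 1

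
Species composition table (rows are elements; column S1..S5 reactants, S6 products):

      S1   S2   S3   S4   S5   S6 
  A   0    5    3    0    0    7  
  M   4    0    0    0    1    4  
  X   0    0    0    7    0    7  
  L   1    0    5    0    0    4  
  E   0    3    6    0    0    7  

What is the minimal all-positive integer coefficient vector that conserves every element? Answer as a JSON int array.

Coefficients: [2, 3, 2, 3, 4, 3]

A: 2·0+3·5+2·3+3·0+4·0 = 21 | 3·7 = 21
M: 2·4+3·0+2·0+3·0+4·1 = 12 | 3·4 = 12
X: 2·0+3·0+2·0+3·7+4·0 = 21 | 3·7 = 21
L: 2·1+3·0+2·5+3·0+4·0 = 12 | 3·4 = 12
E: 2·0+3·3+2·6+3·0+4·0 = 21 | 3·7 = 21
gcd(2,3,2,3,4,3) = 1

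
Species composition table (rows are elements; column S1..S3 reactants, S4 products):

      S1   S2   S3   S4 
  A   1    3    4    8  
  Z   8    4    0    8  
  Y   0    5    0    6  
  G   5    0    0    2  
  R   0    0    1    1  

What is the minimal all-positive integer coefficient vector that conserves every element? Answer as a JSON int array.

Coefficients: [2, 6, 5, 5]

A: 2·1+6·3+5·4 = 40 | 5·8 = 40
Z: 2·8+6·4+5·0 = 40 | 5·8 = 40
Y: 2·0+6·5+5·0 = 30 | 5·6 = 30
G: 2·5+6·0+5·0 = 10 | 5·2 = 10
R: 2·0+6·0+5·1 = 5 | 5·1 = 5
gcd(2,6,5,5) = 1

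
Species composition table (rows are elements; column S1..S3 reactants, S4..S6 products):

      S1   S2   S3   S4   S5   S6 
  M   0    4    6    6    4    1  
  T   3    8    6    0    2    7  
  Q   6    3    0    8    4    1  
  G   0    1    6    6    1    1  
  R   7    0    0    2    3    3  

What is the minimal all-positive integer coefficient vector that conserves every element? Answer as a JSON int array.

Coefficients: [4, 2, 3, 2, 2, 6]

M: 4·0+2·4+3·6 = 26 | 2·6+2·4+6·1 = 26
T: 4·3+2·8+3·6 = 46 | 2·0+2·2+6·7 = 46
Q: 4·6+2·3+3·0 = 30 | 2·8+2·4+6·1 = 30
G: 4·0+2·1+3·6 = 20 | 2·6+2·1+6·1 = 20
R: 4·7+2·0+3·0 = 28 | 2·2+2·3+6·3 = 28
gcd(4,2,3,2,2,6) = 1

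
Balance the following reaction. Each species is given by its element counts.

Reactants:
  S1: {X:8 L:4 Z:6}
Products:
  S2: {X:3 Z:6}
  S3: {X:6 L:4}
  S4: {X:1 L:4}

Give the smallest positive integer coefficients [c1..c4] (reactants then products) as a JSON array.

Coefficients: [5, 5, 4, 1]

X: 5·8 = 40 | 5·3+4·6+1·1 = 40
L: 5·4 = 20 | 5·0+4·4+1·4 = 20
Z: 5·6 = 30 | 5·6+4·0+1·0 = 30
gcd(5,5,4,1) = 1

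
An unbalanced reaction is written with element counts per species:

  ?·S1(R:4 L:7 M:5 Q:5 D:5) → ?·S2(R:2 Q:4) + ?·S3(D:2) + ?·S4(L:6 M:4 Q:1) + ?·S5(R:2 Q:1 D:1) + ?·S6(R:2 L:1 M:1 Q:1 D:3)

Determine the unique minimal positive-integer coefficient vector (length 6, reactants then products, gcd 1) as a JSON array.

Coefficients: [6, 4, 5, 6, 2, 6]

R: 6·4 = 24 | 4·2+5·0+6·0+2·2+6·2 = 24
L: 6·7 = 42 | 4·0+5·0+6·6+2·0+6·1 = 42
M: 6·5 = 30 | 4·0+5·0+6·4+2·0+6·1 = 30
Q: 6·5 = 30 | 4·4+5·0+6·1+2·1+6·1 = 30
D: 6·5 = 30 | 4·0+5·2+6·0+2·1+6·3 = 30
gcd(6,4,5,6,2,6) = 1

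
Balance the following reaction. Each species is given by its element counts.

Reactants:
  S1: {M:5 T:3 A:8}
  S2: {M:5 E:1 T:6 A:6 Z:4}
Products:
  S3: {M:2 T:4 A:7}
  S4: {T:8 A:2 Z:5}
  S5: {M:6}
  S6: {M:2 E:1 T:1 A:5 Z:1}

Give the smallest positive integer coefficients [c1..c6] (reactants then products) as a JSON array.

M: 1·5+5·5 = 30 | 1·2+3·0+3·6+5·2 = 30
E: 1·0+5·1 = 5 | 1·0+3·0+3·0+5·1 = 5
T: 1·3+5·6 = 33 | 1·4+3·8+3·0+5·1 = 33
A: 1·8+5·6 = 38 | 1·7+3·2+3·0+5·5 = 38
Z: 1·0+5·4 = 20 | 1·0+3·5+3·0+5·1 = 20
gcd(1,5,1,3,3,5) = 1

Coefficients: [1, 5, 1, 3, 3, 5]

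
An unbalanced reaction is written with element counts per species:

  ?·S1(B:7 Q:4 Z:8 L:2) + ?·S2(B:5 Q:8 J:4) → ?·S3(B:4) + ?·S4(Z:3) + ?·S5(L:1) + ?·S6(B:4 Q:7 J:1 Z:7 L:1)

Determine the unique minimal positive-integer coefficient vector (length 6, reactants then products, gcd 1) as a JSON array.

Coefficients: [5, 1, 6, 4, 6, 4]

B: 5·7+1·5 = 40 | 6·4+4·0+6·0+4·4 = 40
Q: 5·4+1·8 = 28 | 6·0+4·0+6·0+4·7 = 28
J: 5·0+1·4 = 4 | 6·0+4·0+6·0+4·1 = 4
Z: 5·8+1·0 = 40 | 6·0+4·3+6·0+4·7 = 40
L: 5·2+1·0 = 10 | 6·0+4·0+6·1+4·1 = 10
gcd(5,1,6,4,6,4) = 1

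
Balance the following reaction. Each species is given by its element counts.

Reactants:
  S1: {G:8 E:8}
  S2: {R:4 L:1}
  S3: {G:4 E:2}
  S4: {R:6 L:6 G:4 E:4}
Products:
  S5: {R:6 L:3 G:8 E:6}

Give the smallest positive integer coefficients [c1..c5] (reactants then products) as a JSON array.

Coefficients: [1, 3, 3, 1, 3]

R: 1·0+3·4+3·0+1·6 = 18 | 3·6 = 18
L: 1·0+3·1+3·0+1·6 = 9 | 3·3 = 9
G: 1·8+3·0+3·4+1·4 = 24 | 3·8 = 24
E: 1·8+3·0+3·2+1·4 = 18 | 3·6 = 18
gcd(1,3,3,1,3) = 1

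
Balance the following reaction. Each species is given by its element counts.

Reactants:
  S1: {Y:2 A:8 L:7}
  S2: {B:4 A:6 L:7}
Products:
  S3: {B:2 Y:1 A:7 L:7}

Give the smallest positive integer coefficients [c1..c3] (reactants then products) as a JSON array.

B: 1·0+1·4 = 4 | 2·2 = 4
Y: 1·2+1·0 = 2 | 2·1 = 2
A: 1·8+1·6 = 14 | 2·7 = 14
L: 1·7+1·7 = 14 | 2·7 = 14
gcd(1,1,2) = 1

Coefficients: [1, 1, 2]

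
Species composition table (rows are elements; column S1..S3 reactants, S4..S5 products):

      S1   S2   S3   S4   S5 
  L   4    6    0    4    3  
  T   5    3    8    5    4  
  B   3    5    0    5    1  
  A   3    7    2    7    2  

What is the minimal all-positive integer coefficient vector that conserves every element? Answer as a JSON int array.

L: 2·4+5·6+3·0 = 38 | 5·4+6·3 = 38
T: 2·5+5·3+3·8 = 49 | 5·5+6·4 = 49
B: 2·3+5·5+3·0 = 31 | 5·5+6·1 = 31
A: 2·3+5·7+3·2 = 47 | 5·7+6·2 = 47
gcd(2,5,3,5,6) = 1

Coefficients: [2, 5, 3, 5, 6]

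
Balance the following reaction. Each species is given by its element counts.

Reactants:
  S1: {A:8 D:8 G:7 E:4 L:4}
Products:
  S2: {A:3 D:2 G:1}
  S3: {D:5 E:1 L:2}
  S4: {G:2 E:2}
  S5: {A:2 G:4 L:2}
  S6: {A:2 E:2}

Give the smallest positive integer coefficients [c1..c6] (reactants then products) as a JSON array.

Coefficients: [4, 6, 4, 3, 4, 3]

A: 4·8 = 32 | 6·3+4·0+3·0+4·2+3·2 = 32
D: 4·8 = 32 | 6·2+4·5+3·0+4·0+3·0 = 32
G: 4·7 = 28 | 6·1+4·0+3·2+4·4+3·0 = 28
E: 4·4 = 16 | 6·0+4·1+3·2+4·0+3·2 = 16
L: 4·4 = 16 | 6·0+4·2+3·0+4·2+3·0 = 16
gcd(4,6,4,3,4,3) = 1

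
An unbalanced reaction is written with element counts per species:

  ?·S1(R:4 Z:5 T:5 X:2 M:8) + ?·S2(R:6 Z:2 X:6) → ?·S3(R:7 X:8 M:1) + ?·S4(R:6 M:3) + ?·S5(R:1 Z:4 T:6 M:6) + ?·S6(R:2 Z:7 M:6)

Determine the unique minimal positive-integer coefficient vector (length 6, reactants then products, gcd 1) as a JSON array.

R: 6·4+2·6 = 36 | 3·7+1·6+5·1+2·2 = 36
Z: 6·5+2·2 = 34 | 3·0+1·0+5·4+2·7 = 34
T: 6·5+2·0 = 30 | 3·0+1·0+5·6+2·0 = 30
X: 6·2+2·6 = 24 | 3·8+1·0+5·0+2·0 = 24
M: 6·8+2·0 = 48 | 3·1+1·3+5·6+2·6 = 48
gcd(6,2,3,1,5,2) = 1

Coefficients: [6, 2, 3, 1, 5, 2]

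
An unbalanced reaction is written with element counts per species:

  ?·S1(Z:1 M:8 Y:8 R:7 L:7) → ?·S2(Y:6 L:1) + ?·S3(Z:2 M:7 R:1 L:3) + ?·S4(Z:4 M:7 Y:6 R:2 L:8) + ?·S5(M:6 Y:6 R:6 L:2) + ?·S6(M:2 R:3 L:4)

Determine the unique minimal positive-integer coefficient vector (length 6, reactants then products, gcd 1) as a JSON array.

Z: 6·1 = 6 | 3·0+1·2+1·4+4·0+5·0 = 6
M: 6·8 = 48 | 3·0+1·7+1·7+4·6+5·2 = 48
Y: 6·8 = 48 | 3·6+1·0+1·6+4·6+5·0 = 48
R: 6·7 = 42 | 3·0+1·1+1·2+4·6+5·3 = 42
L: 6·7 = 42 | 3·1+1·3+1·8+4·2+5·4 = 42
gcd(6,3,1,1,4,5) = 1

Coefficients: [6, 3, 1, 1, 4, 5]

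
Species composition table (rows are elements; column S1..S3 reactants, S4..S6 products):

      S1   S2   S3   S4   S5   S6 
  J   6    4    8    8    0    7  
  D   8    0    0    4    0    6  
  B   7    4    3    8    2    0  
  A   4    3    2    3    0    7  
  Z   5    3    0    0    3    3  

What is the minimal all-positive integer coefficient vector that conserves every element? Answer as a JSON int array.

Coefficients: [3, 3, 1, 3, 6, 2]

J: 3·6+3·4+1·8 = 38 | 3·8+6·0+2·7 = 38
D: 3·8+3·0+1·0 = 24 | 3·4+6·0+2·6 = 24
B: 3·7+3·4+1·3 = 36 | 3·8+6·2+2·0 = 36
A: 3·4+3·3+1·2 = 23 | 3·3+6·0+2·7 = 23
Z: 3·5+3·3+1·0 = 24 | 3·0+6·3+2·3 = 24
gcd(3,3,1,3,6,2) = 1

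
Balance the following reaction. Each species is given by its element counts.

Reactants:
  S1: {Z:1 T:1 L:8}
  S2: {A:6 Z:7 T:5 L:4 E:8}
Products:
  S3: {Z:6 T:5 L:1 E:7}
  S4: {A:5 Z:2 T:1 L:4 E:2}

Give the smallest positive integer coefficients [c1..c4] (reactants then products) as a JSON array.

Coefficients: [1, 5, 4, 6]

A: 1·0+5·6 = 30 | 4·0+6·5 = 30
Z: 1·1+5·7 = 36 | 4·6+6·2 = 36
T: 1·1+5·5 = 26 | 4·5+6·1 = 26
L: 1·8+5·4 = 28 | 4·1+6·4 = 28
E: 1·0+5·8 = 40 | 4·7+6·2 = 40
gcd(1,5,4,6) = 1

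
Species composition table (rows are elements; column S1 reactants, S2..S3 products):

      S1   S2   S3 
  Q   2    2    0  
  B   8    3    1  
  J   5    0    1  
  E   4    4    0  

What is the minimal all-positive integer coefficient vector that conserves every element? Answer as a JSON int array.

Q: 1·2 = 2 | 1·2+5·0 = 2
B: 1·8 = 8 | 1·3+5·1 = 8
J: 1·5 = 5 | 1·0+5·1 = 5
E: 1·4 = 4 | 1·4+5·0 = 4
gcd(1,1,5) = 1

Coefficients: [1, 1, 5]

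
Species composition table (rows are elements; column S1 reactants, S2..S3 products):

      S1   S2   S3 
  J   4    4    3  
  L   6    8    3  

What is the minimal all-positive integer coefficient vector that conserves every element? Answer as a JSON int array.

J: 6·4 = 24 | 3·4+4·3 = 24
L: 6·6 = 36 | 3·8+4·3 = 36
gcd(6,3,4) = 1

Coefficients: [6, 3, 4]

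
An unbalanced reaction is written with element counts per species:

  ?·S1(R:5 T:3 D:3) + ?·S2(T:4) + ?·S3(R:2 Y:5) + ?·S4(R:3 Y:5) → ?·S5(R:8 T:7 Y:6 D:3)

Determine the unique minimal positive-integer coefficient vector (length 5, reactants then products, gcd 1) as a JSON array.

Coefficients: [5, 5, 3, 3, 5]

R: 5·5+5·0+3·2+3·3 = 40 | 5·8 = 40
T: 5·3+5·4+3·0+3·0 = 35 | 5·7 = 35
Y: 5·0+5·0+3·5+3·5 = 30 | 5·6 = 30
D: 5·3+5·0+3·0+3·0 = 15 | 5·3 = 15
gcd(5,5,3,3,5) = 1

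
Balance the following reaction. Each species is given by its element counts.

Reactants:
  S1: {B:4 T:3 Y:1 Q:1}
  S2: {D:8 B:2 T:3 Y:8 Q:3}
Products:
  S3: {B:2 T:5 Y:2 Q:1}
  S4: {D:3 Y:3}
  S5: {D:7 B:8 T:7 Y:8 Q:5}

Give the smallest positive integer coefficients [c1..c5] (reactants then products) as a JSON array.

Coefficients: [6, 5, 1, 4, 4]

D: 6·0+5·8 = 40 | 1·0+4·3+4·7 = 40
B: 6·4+5·2 = 34 | 1·2+4·0+4·8 = 34
T: 6·3+5·3 = 33 | 1·5+4·0+4·7 = 33
Y: 6·1+5·8 = 46 | 1·2+4·3+4·8 = 46
Q: 6·1+5·3 = 21 | 1·1+4·0+4·5 = 21
gcd(6,5,1,4,4) = 1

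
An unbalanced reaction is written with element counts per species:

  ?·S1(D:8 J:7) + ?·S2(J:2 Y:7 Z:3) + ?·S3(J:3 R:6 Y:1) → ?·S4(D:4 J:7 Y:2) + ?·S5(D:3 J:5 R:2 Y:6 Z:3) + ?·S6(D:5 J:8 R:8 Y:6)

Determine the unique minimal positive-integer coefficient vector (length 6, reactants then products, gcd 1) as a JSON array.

D: 3·8+5·0+3·0 = 24 | 1·4+5·3+1·5 = 24
J: 3·7+5·2+3·3 = 40 | 1·7+5·5+1·8 = 40
R: 3·0+5·0+3·6 = 18 | 1·0+5·2+1·8 = 18
Y: 3·0+5·7+3·1 = 38 | 1·2+5·6+1·6 = 38
Z: 3·0+5·3+3·0 = 15 | 1·0+5·3+1·0 = 15
gcd(3,5,3,1,5,1) = 1

Coefficients: [3, 5, 3, 1, 5, 1]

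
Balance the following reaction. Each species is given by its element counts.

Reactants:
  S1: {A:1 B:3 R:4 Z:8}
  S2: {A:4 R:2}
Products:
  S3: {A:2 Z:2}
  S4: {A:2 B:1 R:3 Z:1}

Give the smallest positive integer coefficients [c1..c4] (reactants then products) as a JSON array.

Coefficients: [2, 5, 5, 6]

A: 2·1+5·4 = 22 | 5·2+6·2 = 22
B: 2·3+5·0 = 6 | 5·0+6·1 = 6
R: 2·4+5·2 = 18 | 5·0+6·3 = 18
Z: 2·8+5·0 = 16 | 5·2+6·1 = 16
gcd(2,5,5,6) = 1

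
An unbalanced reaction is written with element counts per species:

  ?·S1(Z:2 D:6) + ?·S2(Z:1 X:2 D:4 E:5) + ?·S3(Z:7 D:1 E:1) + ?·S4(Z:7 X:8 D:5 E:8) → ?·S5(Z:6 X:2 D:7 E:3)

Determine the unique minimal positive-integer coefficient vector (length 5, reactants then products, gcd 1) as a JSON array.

Coefficients: [4, 1, 2, 1, 5]

Z: 4·2+1·1+2·7+1·7 = 30 | 5·6 = 30
X: 4·0+1·2+2·0+1·8 = 10 | 5·2 = 10
D: 4·6+1·4+2·1+1·5 = 35 | 5·7 = 35
E: 4·0+1·5+2·1+1·8 = 15 | 5·3 = 15
gcd(4,1,2,1,5) = 1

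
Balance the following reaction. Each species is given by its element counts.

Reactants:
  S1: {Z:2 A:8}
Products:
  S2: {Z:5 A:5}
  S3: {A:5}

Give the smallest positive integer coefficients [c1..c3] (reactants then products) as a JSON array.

Z: 5·2 = 10 | 2·5+6·0 = 10
A: 5·8 = 40 | 2·5+6·5 = 40
gcd(5,2,6) = 1

Coefficients: [5, 2, 6]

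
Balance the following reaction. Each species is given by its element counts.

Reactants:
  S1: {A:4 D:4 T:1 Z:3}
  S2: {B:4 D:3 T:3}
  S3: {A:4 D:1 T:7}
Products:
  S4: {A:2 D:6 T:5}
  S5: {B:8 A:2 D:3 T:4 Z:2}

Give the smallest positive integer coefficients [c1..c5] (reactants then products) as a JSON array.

B: 2·0+6·4+1·0 = 24 | 3·0+3·8 = 24
A: 2·4+6·0+1·4 = 12 | 3·2+3·2 = 12
D: 2·4+6·3+1·1 = 27 | 3·6+3·3 = 27
T: 2·1+6·3+1·7 = 27 | 3·5+3·4 = 27
Z: 2·3+6·0+1·0 = 6 | 3·0+3·2 = 6
gcd(2,6,1,3,3) = 1

Coefficients: [2, 6, 1, 3, 3]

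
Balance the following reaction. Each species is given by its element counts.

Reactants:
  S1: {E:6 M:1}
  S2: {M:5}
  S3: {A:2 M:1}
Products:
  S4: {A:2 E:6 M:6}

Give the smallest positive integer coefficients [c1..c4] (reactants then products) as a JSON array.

Coefficients: [5, 4, 5, 5]

A: 5·0+4·0+5·2 = 10 | 5·2 = 10
E: 5·6+4·0+5·0 = 30 | 5·6 = 30
M: 5·1+4·5+5·1 = 30 | 5·6 = 30
gcd(5,4,5,5) = 1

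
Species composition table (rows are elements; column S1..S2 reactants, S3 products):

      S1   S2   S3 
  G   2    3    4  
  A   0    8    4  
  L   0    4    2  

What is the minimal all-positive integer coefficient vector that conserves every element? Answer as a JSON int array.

G: 5·2+2·3 = 16 | 4·4 = 16
A: 5·0+2·8 = 16 | 4·4 = 16
L: 5·0+2·4 = 8 | 4·2 = 8
gcd(5,2,4) = 1

Coefficients: [5, 2, 4]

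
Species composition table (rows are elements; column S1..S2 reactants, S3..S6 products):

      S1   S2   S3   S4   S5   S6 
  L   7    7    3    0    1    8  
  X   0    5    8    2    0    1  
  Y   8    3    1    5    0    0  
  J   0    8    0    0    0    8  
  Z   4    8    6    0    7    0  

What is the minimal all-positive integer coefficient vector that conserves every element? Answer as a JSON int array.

Coefficients: [2, 5, 1, 6, 6, 5]

L: 2·7+5·7 = 49 | 1·3+6·0+6·1+5·8 = 49
X: 2·0+5·5 = 25 | 1·8+6·2+6·0+5·1 = 25
Y: 2·8+5·3 = 31 | 1·1+6·5+6·0+5·0 = 31
J: 2·0+5·8 = 40 | 1·0+6·0+6·0+5·8 = 40
Z: 2·4+5·8 = 48 | 1·6+6·0+6·7+5·0 = 48
gcd(2,5,1,6,6,5) = 1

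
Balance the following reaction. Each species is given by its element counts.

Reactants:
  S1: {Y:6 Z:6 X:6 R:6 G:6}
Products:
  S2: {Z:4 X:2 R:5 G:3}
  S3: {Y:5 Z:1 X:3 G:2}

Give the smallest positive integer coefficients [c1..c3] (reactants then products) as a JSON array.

Coefficients: [5, 6, 6]

Y: 5·6 = 30 | 6·0+6·5 = 30
Z: 5·6 = 30 | 6·4+6·1 = 30
X: 5·6 = 30 | 6·2+6·3 = 30
R: 5·6 = 30 | 6·5+6·0 = 30
G: 5·6 = 30 | 6·3+6·2 = 30
gcd(5,6,6) = 1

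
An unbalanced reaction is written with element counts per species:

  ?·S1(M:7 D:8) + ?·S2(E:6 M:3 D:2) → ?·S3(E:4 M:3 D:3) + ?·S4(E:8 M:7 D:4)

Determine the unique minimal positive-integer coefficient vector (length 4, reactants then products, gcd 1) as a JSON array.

E: 1·0+4·6 = 24 | 4·4+1·8 = 24
M: 1·7+4·3 = 19 | 4·3+1·7 = 19
D: 1·8+4·2 = 16 | 4·3+1·4 = 16
gcd(1,4,4,1) = 1

Coefficients: [1, 4, 4, 1]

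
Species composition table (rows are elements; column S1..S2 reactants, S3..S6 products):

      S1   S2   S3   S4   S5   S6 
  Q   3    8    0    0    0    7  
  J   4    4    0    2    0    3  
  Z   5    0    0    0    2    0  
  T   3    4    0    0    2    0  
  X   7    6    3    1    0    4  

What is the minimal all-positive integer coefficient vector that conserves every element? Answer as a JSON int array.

Coefficients: [2, 1, 3, 3, 5, 2]

Q: 2·3+1·8 = 14 | 3·0+3·0+5·0+2·7 = 14
J: 2·4+1·4 = 12 | 3·0+3·2+5·0+2·3 = 12
Z: 2·5+1·0 = 10 | 3·0+3·0+5·2+2·0 = 10
T: 2·3+1·4 = 10 | 3·0+3·0+5·2+2·0 = 10
X: 2·7+1·6 = 20 | 3·3+3·1+5·0+2·4 = 20
gcd(2,1,3,3,5,2) = 1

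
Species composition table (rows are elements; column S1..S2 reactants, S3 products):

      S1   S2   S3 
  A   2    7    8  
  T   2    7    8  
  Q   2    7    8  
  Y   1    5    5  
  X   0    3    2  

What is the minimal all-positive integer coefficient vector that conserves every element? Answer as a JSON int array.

Coefficients: [5, 2, 3]

A: 5·2+2·7 = 24 | 3·8 = 24
T: 5·2+2·7 = 24 | 3·8 = 24
Q: 5·2+2·7 = 24 | 3·8 = 24
Y: 5·1+2·5 = 15 | 3·5 = 15
X: 5·0+2·3 = 6 | 3·2 = 6
gcd(5,2,3) = 1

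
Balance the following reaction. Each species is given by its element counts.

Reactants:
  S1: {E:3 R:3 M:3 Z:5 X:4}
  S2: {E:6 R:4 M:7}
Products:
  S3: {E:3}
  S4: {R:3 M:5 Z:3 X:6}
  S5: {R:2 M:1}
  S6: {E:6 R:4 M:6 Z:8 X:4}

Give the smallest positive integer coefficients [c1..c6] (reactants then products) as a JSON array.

Coefficients: [6, 2, 4, 2, 4, 3]

E: 6·3+2·6 = 30 | 4·3+2·0+4·0+3·6 = 30
R: 6·3+2·4 = 26 | 4·0+2·3+4·2+3·4 = 26
M: 6·3+2·7 = 32 | 4·0+2·5+4·1+3·6 = 32
Z: 6·5+2·0 = 30 | 4·0+2·3+4·0+3·8 = 30
X: 6·4+2·0 = 24 | 4·0+2·6+4·0+3·4 = 24
gcd(6,2,4,2,4,3) = 1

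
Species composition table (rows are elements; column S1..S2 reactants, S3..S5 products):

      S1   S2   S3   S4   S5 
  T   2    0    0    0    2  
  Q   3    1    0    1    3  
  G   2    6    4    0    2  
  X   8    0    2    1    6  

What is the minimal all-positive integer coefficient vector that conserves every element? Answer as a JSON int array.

T: 4·2+2·0 = 8 | 3·0+2·0+4·2 = 8
Q: 4·3+2·1 = 14 | 3·0+2·1+4·3 = 14
G: 4·2+2·6 = 20 | 3·4+2·0+4·2 = 20
X: 4·8+2·0 = 32 | 3·2+2·1+4·6 = 32
gcd(4,2,3,2,4) = 1

Coefficients: [4, 2, 3, 2, 4]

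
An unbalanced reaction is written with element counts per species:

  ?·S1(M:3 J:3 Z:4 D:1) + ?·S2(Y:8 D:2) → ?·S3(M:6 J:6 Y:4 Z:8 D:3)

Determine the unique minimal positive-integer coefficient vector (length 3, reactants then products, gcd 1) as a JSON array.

M: 4·3+1·0 = 12 | 2·6 = 12
J: 4·3+1·0 = 12 | 2·6 = 12
Y: 4·0+1·8 = 8 | 2·4 = 8
Z: 4·4+1·0 = 16 | 2·8 = 16
D: 4·1+1·2 = 6 | 2·3 = 6
gcd(4,1,2) = 1

Coefficients: [4, 1, 2]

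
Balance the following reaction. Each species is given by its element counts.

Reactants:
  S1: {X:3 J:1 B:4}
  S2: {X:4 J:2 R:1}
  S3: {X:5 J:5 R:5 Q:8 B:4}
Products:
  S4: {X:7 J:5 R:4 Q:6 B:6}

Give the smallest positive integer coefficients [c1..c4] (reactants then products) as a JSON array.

Coefficients: [3, 1, 3, 4]

X: 3·3+1·4+3·5 = 28 | 4·7 = 28
J: 3·1+1·2+3·5 = 20 | 4·5 = 20
R: 3·0+1·1+3·5 = 16 | 4·4 = 16
Q: 3·0+1·0+3·8 = 24 | 4·6 = 24
B: 3·4+1·0+3·4 = 24 | 4·6 = 24
gcd(3,1,3,4) = 1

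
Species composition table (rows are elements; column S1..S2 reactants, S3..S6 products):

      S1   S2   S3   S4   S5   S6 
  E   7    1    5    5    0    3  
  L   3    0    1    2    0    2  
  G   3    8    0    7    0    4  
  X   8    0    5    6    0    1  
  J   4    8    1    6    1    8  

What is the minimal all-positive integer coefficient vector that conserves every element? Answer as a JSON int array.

Coefficients: [3, 2, 1, 3, 1, 1]

E: 3·7+2·1 = 23 | 1·5+3·5+1·0+1·3 = 23
L: 3·3+2·0 = 9 | 1·1+3·2+1·0+1·2 = 9
G: 3·3+2·8 = 25 | 1·0+3·7+1·0+1·4 = 25
X: 3·8+2·0 = 24 | 1·5+3·6+1·0+1·1 = 24
J: 3·4+2·8 = 28 | 1·1+3·6+1·1+1·8 = 28
gcd(3,2,1,3,1,1) = 1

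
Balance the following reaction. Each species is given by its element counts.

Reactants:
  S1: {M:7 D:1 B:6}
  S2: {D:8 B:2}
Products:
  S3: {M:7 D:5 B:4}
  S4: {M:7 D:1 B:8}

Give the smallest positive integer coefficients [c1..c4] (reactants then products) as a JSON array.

M: 5·7+1·0 = 35 | 2·7+3·7 = 35
D: 5·1+1·8 = 13 | 2·5+3·1 = 13
B: 5·6+1·2 = 32 | 2·4+3·8 = 32
gcd(5,1,2,3) = 1

Coefficients: [5, 1, 2, 3]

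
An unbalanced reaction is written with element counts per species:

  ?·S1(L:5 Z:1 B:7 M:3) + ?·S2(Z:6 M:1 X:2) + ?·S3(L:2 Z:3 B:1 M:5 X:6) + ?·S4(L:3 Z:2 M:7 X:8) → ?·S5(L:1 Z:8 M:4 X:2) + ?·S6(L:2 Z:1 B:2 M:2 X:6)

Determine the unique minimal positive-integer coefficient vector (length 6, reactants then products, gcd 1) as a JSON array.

Coefficients: [1, 6, 1, 2, 5, 4]

L: 1·5+6·0+1·2+2·3 = 13 | 5·1+4·2 = 13
Z: 1·1+6·6+1·3+2·2 = 44 | 5·8+4·1 = 44
B: 1·7+6·0+1·1+2·0 = 8 | 5·0+4·2 = 8
M: 1·3+6·1+1·5+2·7 = 28 | 5·4+4·2 = 28
X: 1·0+6·2+1·6+2·8 = 34 | 5·2+4·6 = 34
gcd(1,6,1,2,5,4) = 1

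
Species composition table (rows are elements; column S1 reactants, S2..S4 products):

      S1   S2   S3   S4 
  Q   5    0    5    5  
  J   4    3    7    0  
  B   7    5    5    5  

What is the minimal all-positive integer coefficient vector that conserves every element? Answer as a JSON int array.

Coefficients: [5, 2, 2, 3]

Q: 5·5 = 25 | 2·0+2·5+3·5 = 25
J: 5·4 = 20 | 2·3+2·7+3·0 = 20
B: 5·7 = 35 | 2·5+2·5+3·5 = 35
gcd(5,2,2,3) = 1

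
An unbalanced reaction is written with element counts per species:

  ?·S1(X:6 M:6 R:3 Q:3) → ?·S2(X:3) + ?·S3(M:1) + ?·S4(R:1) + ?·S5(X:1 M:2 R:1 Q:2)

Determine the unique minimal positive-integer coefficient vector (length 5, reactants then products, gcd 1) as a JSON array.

Coefficients: [2, 3, 6, 3, 3]

X: 2·6 = 12 | 3·3+6·0+3·0+3·1 = 12
M: 2·6 = 12 | 3·0+6·1+3·0+3·2 = 12
R: 2·3 = 6 | 3·0+6·0+3·1+3·1 = 6
Q: 2·3 = 6 | 3·0+6·0+3·0+3·2 = 6
gcd(2,3,6,3,3) = 1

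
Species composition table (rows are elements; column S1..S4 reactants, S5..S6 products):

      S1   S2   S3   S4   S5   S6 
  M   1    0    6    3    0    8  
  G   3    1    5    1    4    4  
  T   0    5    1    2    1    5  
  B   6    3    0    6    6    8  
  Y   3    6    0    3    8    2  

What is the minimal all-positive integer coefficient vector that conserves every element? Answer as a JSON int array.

Coefficients: [3, 2, 2, 3, 3, 3]

M: 3·1+2·0+2·6+3·3 = 24 | 3·0+3·8 = 24
G: 3·3+2·1+2·5+3·1 = 24 | 3·4+3·4 = 24
T: 3·0+2·5+2·1+3·2 = 18 | 3·1+3·5 = 18
B: 3·6+2·3+2·0+3·6 = 42 | 3·6+3·8 = 42
Y: 3·3+2·6+2·0+3·3 = 30 | 3·8+3·2 = 30
gcd(3,2,2,3,3,3) = 1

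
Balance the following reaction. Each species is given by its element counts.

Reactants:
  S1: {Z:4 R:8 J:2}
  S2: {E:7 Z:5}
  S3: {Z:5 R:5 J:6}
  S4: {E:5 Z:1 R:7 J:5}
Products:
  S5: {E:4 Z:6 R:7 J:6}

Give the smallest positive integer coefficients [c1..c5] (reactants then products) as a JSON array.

E: 1·0+2·7+4·0+2·5 = 24 | 6·4 = 24
Z: 1·4+2·5+4·5+2·1 = 36 | 6·6 = 36
R: 1·8+2·0+4·5+2·7 = 42 | 6·7 = 42
J: 1·2+2·0+4·6+2·5 = 36 | 6·6 = 36
gcd(1,2,4,2,6) = 1

Coefficients: [1, 2, 4, 2, 6]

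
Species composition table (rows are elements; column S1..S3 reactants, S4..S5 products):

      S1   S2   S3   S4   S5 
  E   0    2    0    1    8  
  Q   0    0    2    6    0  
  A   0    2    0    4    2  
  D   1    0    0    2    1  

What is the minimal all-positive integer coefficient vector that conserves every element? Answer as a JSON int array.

E: 5·0+5·2+6·0 = 10 | 2·1+1·8 = 10
Q: 5·0+5·0+6·2 = 12 | 2·6+1·0 = 12
A: 5·0+5·2+6·0 = 10 | 2·4+1·2 = 10
D: 5·1+5·0+6·0 = 5 | 2·2+1·1 = 5
gcd(5,5,6,2,1) = 1

Coefficients: [5, 5, 6, 2, 1]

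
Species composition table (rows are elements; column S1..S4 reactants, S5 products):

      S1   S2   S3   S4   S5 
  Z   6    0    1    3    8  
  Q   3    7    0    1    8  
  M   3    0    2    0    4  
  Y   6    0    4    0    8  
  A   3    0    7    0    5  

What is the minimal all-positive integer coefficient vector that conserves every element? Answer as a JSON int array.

Coefficients: [6, 3, 1, 1, 5]

Z: 6·6+3·0+1·1+1·3 = 40 | 5·8 = 40
Q: 6·3+3·7+1·0+1·1 = 40 | 5·8 = 40
M: 6·3+3·0+1·2+1·0 = 20 | 5·4 = 20
Y: 6·6+3·0+1·4+1·0 = 40 | 5·8 = 40
A: 6·3+3·0+1·7+1·0 = 25 | 5·5 = 25
gcd(6,3,1,1,5) = 1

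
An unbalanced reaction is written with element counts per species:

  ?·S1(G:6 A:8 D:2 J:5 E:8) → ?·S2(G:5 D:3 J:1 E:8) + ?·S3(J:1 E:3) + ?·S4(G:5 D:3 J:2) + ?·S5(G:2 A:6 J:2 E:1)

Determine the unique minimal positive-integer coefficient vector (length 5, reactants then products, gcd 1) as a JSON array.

Coefficients: [3, 1, 4, 1, 4]

G: 3·6 = 18 | 1·5+4·0+1·5+4·2 = 18
A: 3·8 = 24 | 1·0+4·0+1·0+4·6 = 24
D: 3·2 = 6 | 1·3+4·0+1·3+4·0 = 6
J: 3·5 = 15 | 1·1+4·1+1·2+4·2 = 15
E: 3·8 = 24 | 1·8+4·3+1·0+4·1 = 24
gcd(3,1,4,1,4) = 1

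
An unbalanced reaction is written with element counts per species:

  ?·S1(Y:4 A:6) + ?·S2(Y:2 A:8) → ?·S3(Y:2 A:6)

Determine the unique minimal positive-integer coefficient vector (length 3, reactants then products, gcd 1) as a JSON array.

Coefficients: [1, 3, 5]

Y: 1·4+3·2 = 10 | 5·2 = 10
A: 1·6+3·8 = 30 | 5·6 = 30
gcd(1,3,5) = 1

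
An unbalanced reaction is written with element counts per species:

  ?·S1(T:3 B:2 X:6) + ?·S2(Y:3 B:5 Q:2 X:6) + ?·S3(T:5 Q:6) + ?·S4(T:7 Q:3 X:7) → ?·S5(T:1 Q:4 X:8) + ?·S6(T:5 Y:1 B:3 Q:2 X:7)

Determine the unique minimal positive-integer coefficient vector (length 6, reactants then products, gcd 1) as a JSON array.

Coefficients: [4, 2, 1, 2, 1, 6]

T: 4·3+2·0+1·5+2·7 = 31 | 1·1+6·5 = 31
Y: 4·0+2·3+1·0+2·0 = 6 | 1·0+6·1 = 6
B: 4·2+2·5+1·0+2·0 = 18 | 1·0+6·3 = 18
Q: 4·0+2·2+1·6+2·3 = 16 | 1·4+6·2 = 16
X: 4·6+2·6+1·0+2·7 = 50 | 1·8+6·7 = 50
gcd(4,2,1,2,1,6) = 1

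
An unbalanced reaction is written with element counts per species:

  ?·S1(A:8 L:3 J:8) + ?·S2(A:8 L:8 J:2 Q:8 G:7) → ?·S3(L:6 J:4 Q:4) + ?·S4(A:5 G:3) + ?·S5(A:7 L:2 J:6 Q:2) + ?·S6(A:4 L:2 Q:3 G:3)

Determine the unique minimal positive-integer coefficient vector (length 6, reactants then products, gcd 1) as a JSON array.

Coefficients: [2, 3, 4, 5, 1, 2]

A: 2·8+3·8 = 40 | 4·0+5·5+1·7+2·4 = 40
L: 2·3+3·8 = 30 | 4·6+5·0+1·2+2·2 = 30
J: 2·8+3·2 = 22 | 4·4+5·0+1·6+2·0 = 22
Q: 2·0+3·8 = 24 | 4·4+5·0+1·2+2·3 = 24
G: 2·0+3·7 = 21 | 4·0+5·3+1·0+2·3 = 21
gcd(2,3,4,5,1,2) = 1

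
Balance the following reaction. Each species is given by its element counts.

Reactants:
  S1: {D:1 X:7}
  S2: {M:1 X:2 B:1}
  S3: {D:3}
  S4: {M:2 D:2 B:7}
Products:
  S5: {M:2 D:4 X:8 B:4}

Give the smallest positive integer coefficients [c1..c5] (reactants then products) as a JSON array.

Coefficients: [4, 6, 4, 2, 5]

M: 4·0+6·1+4·0+2·2 = 10 | 5·2 = 10
D: 4·1+6·0+4·3+2·2 = 20 | 5·4 = 20
X: 4·7+6·2+4·0+2·0 = 40 | 5·8 = 40
B: 4·0+6·1+4·0+2·7 = 20 | 5·4 = 20
gcd(4,6,4,2,5) = 1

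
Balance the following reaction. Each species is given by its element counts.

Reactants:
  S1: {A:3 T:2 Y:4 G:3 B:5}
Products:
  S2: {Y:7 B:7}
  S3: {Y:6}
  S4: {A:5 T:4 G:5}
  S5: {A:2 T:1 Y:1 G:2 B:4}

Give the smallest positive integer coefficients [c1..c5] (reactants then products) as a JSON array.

Coefficients: [6, 2, 1, 2, 4]

A: 6·3 = 18 | 2·0+1·0+2·5+4·2 = 18
T: 6·2 = 12 | 2·0+1·0+2·4+4·1 = 12
Y: 6·4 = 24 | 2·7+1·6+2·0+4·1 = 24
G: 6·3 = 18 | 2·0+1·0+2·5+4·2 = 18
B: 6·5 = 30 | 2·7+1·0+2·0+4·4 = 30
gcd(6,2,1,2,4) = 1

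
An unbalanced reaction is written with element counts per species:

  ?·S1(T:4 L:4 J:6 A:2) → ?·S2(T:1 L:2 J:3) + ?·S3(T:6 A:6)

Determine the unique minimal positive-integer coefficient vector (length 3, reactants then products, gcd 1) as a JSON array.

Coefficients: [3, 6, 1]

T: 3·4 = 12 | 6·1+1·6 = 12
L: 3·4 = 12 | 6·2+1·0 = 12
J: 3·6 = 18 | 6·3+1·0 = 18
A: 3·2 = 6 | 6·0+1·6 = 6
gcd(3,6,1) = 1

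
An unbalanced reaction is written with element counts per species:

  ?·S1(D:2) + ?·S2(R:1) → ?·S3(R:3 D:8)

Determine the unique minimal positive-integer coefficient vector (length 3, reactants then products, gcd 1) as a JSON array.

R: 4·0+3·1 = 3 | 1·3 = 3
D: 4·2+3·0 = 8 | 1·8 = 8
gcd(4,3,1) = 1

Coefficients: [4, 3, 1]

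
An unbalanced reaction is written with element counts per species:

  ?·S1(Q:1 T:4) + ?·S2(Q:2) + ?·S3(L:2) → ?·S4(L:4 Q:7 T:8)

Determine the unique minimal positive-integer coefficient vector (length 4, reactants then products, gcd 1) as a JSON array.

Coefficients: [4, 5, 4, 2]

L: 4·0+5·0+4·2 = 8 | 2·4 = 8
Q: 4·1+5·2+4·0 = 14 | 2·7 = 14
T: 4·4+5·0+4·0 = 16 | 2·8 = 16
gcd(4,5,4,2) = 1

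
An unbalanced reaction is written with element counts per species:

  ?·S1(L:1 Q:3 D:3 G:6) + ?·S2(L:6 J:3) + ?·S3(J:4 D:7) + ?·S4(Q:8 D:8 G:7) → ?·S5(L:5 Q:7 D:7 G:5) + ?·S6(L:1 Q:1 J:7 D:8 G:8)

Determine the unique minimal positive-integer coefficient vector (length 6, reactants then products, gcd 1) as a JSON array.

Coefficients: [5, 3, 3, 2, 4, 3]

L: 5·1+3·6+3·0+2·0 = 23 | 4·5+3·1 = 23
Q: 5·3+3·0+3·0+2·8 = 31 | 4·7+3·1 = 31
J: 5·0+3·3+3·4+2·0 = 21 | 4·0+3·7 = 21
D: 5·3+3·0+3·7+2·8 = 52 | 4·7+3·8 = 52
G: 5·6+3·0+3·0+2·7 = 44 | 4·5+3·8 = 44
gcd(5,3,3,2,4,3) = 1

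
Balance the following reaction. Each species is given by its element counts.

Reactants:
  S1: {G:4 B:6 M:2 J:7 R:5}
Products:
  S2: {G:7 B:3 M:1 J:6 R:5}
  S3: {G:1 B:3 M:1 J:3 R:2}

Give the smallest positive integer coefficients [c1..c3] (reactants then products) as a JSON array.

Coefficients: [3, 1, 5]

G: 3·4 = 12 | 1·7+5·1 = 12
B: 3·6 = 18 | 1·3+5·3 = 18
M: 3·2 = 6 | 1·1+5·1 = 6
J: 3·7 = 21 | 1·6+5·3 = 21
R: 3·5 = 15 | 1·5+5·2 = 15
gcd(3,1,5) = 1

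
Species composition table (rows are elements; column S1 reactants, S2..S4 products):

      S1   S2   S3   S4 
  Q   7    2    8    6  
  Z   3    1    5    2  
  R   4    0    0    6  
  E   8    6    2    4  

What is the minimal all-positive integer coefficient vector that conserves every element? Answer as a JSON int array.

Coefficients: [6, 5, 1, 4]

Q: 6·7 = 42 | 5·2+1·8+4·6 = 42
Z: 6·3 = 18 | 5·1+1·5+4·2 = 18
R: 6·4 = 24 | 5·0+1·0+4·6 = 24
E: 6·8 = 48 | 5·6+1·2+4·4 = 48
gcd(6,5,1,4) = 1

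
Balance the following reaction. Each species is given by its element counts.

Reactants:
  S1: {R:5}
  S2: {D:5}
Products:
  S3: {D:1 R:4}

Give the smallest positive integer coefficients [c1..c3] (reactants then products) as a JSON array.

D: 4·0+1·5 = 5 | 5·1 = 5
R: 4·5+1·0 = 20 | 5·4 = 20
gcd(4,1,5) = 1

Coefficients: [4, 1, 5]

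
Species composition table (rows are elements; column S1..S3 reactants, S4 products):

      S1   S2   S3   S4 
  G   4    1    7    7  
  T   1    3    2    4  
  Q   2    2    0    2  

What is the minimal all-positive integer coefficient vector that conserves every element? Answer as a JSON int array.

G: 1·4+3·1+3·7 = 28 | 4·7 = 28
T: 1·1+3·3+3·2 = 16 | 4·4 = 16
Q: 1·2+3·2+3·0 = 8 | 4·2 = 8
gcd(1,3,3,4) = 1

Coefficients: [1, 3, 3, 4]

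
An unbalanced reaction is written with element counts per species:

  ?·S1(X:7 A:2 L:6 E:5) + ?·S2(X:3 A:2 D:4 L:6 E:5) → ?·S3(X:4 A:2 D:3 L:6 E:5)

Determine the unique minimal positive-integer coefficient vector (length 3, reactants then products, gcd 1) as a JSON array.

Coefficients: [1, 3, 4]

X: 1·7+3·3 = 16 | 4·4 = 16
A: 1·2+3·2 = 8 | 4·2 = 8
D: 1·0+3·4 = 12 | 4·3 = 12
L: 1·6+3·6 = 24 | 4·6 = 24
E: 1·5+3·5 = 20 | 4·5 = 20
gcd(1,3,4) = 1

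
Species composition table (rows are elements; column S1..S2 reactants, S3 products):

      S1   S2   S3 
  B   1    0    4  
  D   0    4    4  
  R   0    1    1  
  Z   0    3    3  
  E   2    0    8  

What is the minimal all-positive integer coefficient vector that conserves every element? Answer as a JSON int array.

Coefficients: [4, 1, 1]

B: 4·1+1·0 = 4 | 1·4 = 4
D: 4·0+1·4 = 4 | 1·4 = 4
R: 4·0+1·1 = 1 | 1·1 = 1
Z: 4·0+1·3 = 3 | 1·3 = 3
E: 4·2+1·0 = 8 | 1·8 = 8
gcd(4,1,1) = 1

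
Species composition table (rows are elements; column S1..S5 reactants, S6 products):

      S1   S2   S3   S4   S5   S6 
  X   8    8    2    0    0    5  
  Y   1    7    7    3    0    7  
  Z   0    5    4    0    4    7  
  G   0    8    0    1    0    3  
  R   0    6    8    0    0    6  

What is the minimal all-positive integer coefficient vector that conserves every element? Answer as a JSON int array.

Coefficients: [1, 2, 3, 2, 5, 6]

X: 1·8+2·8+3·2+2·0+5·0 = 30 | 6·5 = 30
Y: 1·1+2·7+3·7+2·3+5·0 = 42 | 6·7 = 42
Z: 1·0+2·5+3·4+2·0+5·4 = 42 | 6·7 = 42
G: 1·0+2·8+3·0+2·1+5·0 = 18 | 6·3 = 18
R: 1·0+2·6+3·8+2·0+5·0 = 36 | 6·6 = 36
gcd(1,2,3,2,5,6) = 1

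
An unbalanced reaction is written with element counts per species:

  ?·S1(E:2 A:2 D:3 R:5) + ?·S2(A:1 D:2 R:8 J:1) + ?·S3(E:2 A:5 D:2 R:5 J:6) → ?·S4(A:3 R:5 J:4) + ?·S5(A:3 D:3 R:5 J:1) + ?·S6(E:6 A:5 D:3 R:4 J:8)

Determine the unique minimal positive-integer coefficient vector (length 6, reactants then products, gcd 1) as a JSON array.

Coefficients: [1, 1, 5, 3, 3, 2]

E: 1·2+1·0+5·2 = 12 | 3·0+3·0+2·6 = 12
A: 1·2+1·1+5·5 = 28 | 3·3+3·3+2·5 = 28
D: 1·3+1·2+5·2 = 15 | 3·0+3·3+2·3 = 15
R: 1·5+1·8+5·5 = 38 | 3·5+3·5+2·4 = 38
J: 1·0+1·1+5·6 = 31 | 3·4+3·1+2·8 = 31
gcd(1,1,5,3,3,2) = 1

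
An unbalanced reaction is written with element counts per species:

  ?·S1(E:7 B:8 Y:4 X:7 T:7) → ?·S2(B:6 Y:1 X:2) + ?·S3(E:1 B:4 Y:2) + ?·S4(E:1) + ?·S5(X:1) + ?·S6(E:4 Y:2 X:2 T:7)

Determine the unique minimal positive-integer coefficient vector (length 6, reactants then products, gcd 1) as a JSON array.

E: 2·7 = 14 | 2·0+1·1+5·1+6·0+2·4 = 14
B: 2·8 = 16 | 2·6+1·4+5·0+6·0+2·0 = 16
Y: 2·4 = 8 | 2·1+1·2+5·0+6·0+2·2 = 8
X: 2·7 = 14 | 2·2+1·0+5·0+6·1+2·2 = 14
T: 2·7 = 14 | 2·0+1·0+5·0+6·0+2·7 = 14
gcd(2,2,1,5,6,2) = 1

Coefficients: [2, 2, 1, 5, 6, 2]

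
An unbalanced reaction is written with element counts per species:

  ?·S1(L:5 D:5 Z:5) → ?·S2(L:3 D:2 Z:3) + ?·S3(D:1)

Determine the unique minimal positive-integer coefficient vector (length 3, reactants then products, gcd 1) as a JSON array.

Coefficients: [3, 5, 5]

L: 3·5 = 15 | 5·3+5·0 = 15
D: 3·5 = 15 | 5·2+5·1 = 15
Z: 3·5 = 15 | 5·3+5·0 = 15
gcd(3,5,5) = 1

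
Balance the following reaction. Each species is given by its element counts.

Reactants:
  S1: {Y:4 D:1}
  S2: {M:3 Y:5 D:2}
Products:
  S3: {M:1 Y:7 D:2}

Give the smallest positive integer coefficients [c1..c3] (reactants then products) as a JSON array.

Coefficients: [4, 1, 3]

M: 4·0+1·3 = 3 | 3·1 = 3
Y: 4·4+1·5 = 21 | 3·7 = 21
D: 4·1+1·2 = 6 | 3·2 = 6
gcd(4,1,3) = 1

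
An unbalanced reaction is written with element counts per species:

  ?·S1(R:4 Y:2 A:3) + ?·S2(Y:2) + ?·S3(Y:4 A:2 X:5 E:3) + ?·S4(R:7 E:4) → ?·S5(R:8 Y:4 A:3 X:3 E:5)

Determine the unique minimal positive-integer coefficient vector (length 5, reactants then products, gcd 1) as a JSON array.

R: 3·4+1·0+3·0+4·7 = 40 | 5·8 = 40
Y: 3·2+1·2+3·4+4·0 = 20 | 5·4 = 20
A: 3·3+1·0+3·2+4·0 = 15 | 5·3 = 15
X: 3·0+1·0+3·5+4·0 = 15 | 5·3 = 15
E: 3·0+1·0+3·3+4·4 = 25 | 5·5 = 25
gcd(3,1,3,4,5) = 1

Coefficients: [3, 1, 3, 4, 5]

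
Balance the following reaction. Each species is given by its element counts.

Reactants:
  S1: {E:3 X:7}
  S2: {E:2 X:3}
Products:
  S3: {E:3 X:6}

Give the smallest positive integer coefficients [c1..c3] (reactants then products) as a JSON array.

E: 3·3+3·2 = 15 | 5·3 = 15
X: 3·7+3·3 = 30 | 5·6 = 30
gcd(3,3,5) = 1

Coefficients: [3, 3, 5]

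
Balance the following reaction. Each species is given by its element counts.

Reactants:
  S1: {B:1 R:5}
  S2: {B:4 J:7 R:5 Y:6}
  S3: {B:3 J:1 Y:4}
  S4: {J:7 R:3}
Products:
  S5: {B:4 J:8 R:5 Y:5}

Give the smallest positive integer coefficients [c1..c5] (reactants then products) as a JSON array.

B: 2·1+1·4+6·3+5·0 = 24 | 6·4 = 24
J: 2·0+1·7+6·1+5·7 = 48 | 6·8 = 48
R: 2·5+1·5+6·0+5·3 = 30 | 6·5 = 30
Y: 2·0+1·6+6·4+5·0 = 30 | 6·5 = 30
gcd(2,1,6,5,6) = 1

Coefficients: [2, 1, 6, 5, 6]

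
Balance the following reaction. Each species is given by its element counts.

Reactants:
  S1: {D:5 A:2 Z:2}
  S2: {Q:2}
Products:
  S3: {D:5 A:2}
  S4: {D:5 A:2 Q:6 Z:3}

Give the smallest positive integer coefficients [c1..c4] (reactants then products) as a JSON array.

D: 3·5+6·0 = 15 | 1·5+2·5 = 15
A: 3·2+6·0 = 6 | 1·2+2·2 = 6
Q: 3·0+6·2 = 12 | 1·0+2·6 = 12
Z: 3·2+6·0 = 6 | 1·0+2·3 = 6
gcd(3,6,1,2) = 1

Coefficients: [3, 6, 1, 2]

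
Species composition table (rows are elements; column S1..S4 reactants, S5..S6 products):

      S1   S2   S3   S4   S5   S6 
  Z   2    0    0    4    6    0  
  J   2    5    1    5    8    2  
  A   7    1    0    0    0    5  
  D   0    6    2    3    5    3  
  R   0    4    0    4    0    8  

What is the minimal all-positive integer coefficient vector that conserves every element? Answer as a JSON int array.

Z: 2·2+1·0+4·0+5·4 = 24 | 4·6+3·0 = 24
J: 2·2+1·5+4·1+5·5 = 38 | 4·8+3·2 = 38
A: 2·7+1·1+4·0+5·0 = 15 | 4·0+3·5 = 15
D: 2·0+1·6+4·2+5·3 = 29 | 4·5+3·3 = 29
R: 2·0+1·4+4·0+5·4 = 24 | 4·0+3·8 = 24
gcd(2,1,4,5,4,3) = 1

Coefficients: [2, 1, 4, 5, 4, 3]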